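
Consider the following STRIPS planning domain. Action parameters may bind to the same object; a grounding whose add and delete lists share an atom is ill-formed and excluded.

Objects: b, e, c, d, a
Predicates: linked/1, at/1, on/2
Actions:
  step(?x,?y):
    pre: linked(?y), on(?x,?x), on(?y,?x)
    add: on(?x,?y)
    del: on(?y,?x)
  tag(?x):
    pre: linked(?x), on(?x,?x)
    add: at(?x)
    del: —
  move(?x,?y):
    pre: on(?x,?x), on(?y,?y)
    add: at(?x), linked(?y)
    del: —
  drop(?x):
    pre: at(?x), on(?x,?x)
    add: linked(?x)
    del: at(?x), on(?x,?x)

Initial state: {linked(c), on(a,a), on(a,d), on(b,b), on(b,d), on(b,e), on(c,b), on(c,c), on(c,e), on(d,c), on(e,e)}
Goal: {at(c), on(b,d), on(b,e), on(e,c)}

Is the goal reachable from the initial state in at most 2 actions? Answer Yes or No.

1. step(e,c)  →  {linked(c), on(a,a), on(a,d), on(b,b), on(b,d), on(b,e), on(c,b), on(c,c), on(d,c), on(e,c), on(e,e)}
2. tag(c)  →  {at(c), linked(c), on(a,a), on(a,d), on(b,b), on(b,d), on(b,e), on(c,b), on(c,c), on(d,c), on(e,c), on(e,e)}
optimal plan length = 2; 2 ≤ 2

Yes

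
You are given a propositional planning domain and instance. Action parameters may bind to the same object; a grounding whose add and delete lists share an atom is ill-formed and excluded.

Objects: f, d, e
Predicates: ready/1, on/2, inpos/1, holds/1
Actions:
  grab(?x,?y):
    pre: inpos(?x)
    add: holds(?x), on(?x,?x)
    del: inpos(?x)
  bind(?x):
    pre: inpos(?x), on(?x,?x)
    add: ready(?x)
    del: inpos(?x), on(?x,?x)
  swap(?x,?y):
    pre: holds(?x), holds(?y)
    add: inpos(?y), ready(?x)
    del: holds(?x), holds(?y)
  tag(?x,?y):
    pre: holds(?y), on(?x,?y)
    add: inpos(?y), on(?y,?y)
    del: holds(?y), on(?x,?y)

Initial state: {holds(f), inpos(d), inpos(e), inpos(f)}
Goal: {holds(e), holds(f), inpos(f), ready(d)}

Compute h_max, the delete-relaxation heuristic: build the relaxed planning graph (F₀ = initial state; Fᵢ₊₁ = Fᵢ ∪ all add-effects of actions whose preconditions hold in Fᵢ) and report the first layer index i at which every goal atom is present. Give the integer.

F0 = init (4 atoms)
F1 = F0 ∪ {holds(d), holds(e), on(d,d), on(e,e), on(f,f), ready(f)}  (10 atoms)
F2 = F1 ∪ {ready(d), ready(e)}  (12 atoms)
goal ⊆ F2  ⇒  h_max = 2

2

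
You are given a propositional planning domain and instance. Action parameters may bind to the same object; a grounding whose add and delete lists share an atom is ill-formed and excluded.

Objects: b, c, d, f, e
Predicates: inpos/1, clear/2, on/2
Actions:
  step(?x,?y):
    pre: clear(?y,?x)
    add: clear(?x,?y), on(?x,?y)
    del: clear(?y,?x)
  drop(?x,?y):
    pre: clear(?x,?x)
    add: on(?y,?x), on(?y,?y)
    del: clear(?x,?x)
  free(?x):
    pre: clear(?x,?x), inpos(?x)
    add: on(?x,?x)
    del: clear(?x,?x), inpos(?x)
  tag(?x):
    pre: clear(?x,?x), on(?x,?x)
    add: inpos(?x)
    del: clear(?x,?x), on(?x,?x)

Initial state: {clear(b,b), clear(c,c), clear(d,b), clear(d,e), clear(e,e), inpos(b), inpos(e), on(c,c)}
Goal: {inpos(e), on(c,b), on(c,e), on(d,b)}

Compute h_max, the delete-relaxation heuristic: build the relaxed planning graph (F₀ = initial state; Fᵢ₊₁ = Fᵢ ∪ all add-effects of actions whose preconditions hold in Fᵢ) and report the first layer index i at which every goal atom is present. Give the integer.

F0 = init (8 atoms)
F1 = F0 ∪ {clear(b,d), clear(e,d), inpos(c), on(b,b), on(b,c), on(b,d), on(b,e), on(c,b), on(c,e), on(d,b), on(d,c), on(d,d), on(d,e), on(e,b), on(e,c), on(e,d), on(e,e), on(f,b), on(f,c), on(f,e), on(f,f)}  (29 atoms)
goal ⊆ F1  ⇒  h_max = 1

1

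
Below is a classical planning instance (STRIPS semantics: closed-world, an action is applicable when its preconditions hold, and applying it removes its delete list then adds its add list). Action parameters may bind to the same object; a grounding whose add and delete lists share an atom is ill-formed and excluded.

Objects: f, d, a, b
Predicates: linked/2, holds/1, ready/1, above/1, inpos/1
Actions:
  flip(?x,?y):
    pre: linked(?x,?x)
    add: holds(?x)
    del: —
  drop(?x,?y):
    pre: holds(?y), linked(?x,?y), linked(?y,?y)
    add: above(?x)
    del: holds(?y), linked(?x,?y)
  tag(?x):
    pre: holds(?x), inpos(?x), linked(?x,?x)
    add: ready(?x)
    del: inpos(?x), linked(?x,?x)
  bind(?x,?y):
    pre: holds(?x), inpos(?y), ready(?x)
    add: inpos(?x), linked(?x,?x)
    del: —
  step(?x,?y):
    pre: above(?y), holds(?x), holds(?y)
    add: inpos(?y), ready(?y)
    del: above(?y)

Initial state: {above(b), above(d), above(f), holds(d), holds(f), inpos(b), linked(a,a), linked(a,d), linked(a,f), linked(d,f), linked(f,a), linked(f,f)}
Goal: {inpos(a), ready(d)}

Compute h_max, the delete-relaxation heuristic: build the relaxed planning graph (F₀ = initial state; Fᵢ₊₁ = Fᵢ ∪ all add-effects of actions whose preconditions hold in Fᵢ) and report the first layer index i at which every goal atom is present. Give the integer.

F0 = init (12 atoms)
F1 = F0 ∪ {above(a), holds(a), inpos(d), inpos(f), ready(d), ready(f)}  (18 atoms)
F2 = F1 ∪ {inpos(a), linked(d,d), ready(a)}  (21 atoms)
goal ⊆ F2  ⇒  h_max = 2

2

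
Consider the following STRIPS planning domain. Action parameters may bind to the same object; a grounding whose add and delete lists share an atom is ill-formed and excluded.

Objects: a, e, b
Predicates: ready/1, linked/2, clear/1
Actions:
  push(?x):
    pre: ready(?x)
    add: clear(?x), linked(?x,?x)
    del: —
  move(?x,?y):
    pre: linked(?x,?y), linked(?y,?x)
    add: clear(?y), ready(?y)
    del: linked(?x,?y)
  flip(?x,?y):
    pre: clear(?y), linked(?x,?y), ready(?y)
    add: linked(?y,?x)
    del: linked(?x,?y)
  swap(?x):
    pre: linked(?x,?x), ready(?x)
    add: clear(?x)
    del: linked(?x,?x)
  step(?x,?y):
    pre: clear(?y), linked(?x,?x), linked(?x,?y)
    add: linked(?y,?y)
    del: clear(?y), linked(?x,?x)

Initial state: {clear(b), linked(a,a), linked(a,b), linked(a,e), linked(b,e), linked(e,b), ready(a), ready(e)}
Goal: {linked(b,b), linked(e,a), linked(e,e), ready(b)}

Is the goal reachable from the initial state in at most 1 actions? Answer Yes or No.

No

1. push(e)  →  {clear(b), clear(e), linked(a,a), linked(a,b), linked(a,e), linked(b,e), linked(e,b), linked(e,e), ready(a), ready(e)}
2. move(e,b)  →  {clear(b), clear(e), linked(a,a), linked(a,b), linked(a,e), linked(b,e), linked(e,e), ready(a), ready(b), ready(e)}
3. push(b)  →  {clear(b), clear(e), linked(a,a), linked(a,b), linked(a,e), linked(b,b), linked(b,e), linked(e,e), ready(a), ready(b), ready(e)}
4. flip(a,e)  →  {clear(b), clear(e), linked(a,a), linked(a,b), linked(b,b), linked(b,e), linked(e,a), linked(e,e), ready(a), ready(b), ready(e)}
optimal plan length = 4; 4 > 1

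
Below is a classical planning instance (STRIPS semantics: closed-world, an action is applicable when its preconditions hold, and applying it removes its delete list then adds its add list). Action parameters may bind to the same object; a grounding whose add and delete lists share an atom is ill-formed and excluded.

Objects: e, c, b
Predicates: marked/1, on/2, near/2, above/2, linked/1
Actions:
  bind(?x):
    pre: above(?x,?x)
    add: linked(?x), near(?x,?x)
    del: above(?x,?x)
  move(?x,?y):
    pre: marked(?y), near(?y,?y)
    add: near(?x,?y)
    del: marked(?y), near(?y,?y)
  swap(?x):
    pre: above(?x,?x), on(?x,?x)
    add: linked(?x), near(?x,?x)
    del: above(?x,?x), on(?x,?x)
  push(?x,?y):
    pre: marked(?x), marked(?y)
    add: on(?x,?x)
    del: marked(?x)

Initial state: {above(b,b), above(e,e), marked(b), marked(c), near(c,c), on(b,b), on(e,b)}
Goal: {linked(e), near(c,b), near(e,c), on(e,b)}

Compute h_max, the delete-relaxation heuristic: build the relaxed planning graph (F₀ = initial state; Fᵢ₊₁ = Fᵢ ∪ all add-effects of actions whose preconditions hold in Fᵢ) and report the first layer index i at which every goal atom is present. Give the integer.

F0 = init (7 atoms)
F1 = F0 ∪ {linked(b), linked(e), near(b,b), near(b,c), near(e,c), near(e,e), on(c,c)}  (14 atoms)
F2 = F1 ∪ {near(c,b), near(e,b)}  (16 atoms)
goal ⊆ F2  ⇒  h_max = 2

2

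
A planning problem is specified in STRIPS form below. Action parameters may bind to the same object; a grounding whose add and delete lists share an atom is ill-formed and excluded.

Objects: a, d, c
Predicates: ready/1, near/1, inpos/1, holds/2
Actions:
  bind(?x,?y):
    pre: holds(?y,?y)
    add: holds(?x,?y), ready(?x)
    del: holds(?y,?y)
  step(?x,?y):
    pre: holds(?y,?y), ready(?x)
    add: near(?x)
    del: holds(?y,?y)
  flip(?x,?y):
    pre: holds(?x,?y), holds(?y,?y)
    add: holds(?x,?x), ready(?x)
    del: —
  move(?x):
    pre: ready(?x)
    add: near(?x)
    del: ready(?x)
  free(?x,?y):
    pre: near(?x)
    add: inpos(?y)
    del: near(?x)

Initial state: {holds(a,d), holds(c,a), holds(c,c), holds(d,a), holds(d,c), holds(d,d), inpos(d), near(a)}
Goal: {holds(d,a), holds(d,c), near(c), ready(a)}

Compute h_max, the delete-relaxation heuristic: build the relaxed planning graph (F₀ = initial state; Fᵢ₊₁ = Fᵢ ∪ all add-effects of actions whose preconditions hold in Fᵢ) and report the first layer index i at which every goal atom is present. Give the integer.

2

F0 = init (8 atoms)
F1 = F0 ∪ {holds(a,a), holds(a,c), holds(c,d), inpos(a), inpos(c), ready(a), ready(c), ready(d)}  (16 atoms)
F2 = F1 ∪ {near(c), near(d)}  (18 atoms)
goal ⊆ F2  ⇒  h_max = 2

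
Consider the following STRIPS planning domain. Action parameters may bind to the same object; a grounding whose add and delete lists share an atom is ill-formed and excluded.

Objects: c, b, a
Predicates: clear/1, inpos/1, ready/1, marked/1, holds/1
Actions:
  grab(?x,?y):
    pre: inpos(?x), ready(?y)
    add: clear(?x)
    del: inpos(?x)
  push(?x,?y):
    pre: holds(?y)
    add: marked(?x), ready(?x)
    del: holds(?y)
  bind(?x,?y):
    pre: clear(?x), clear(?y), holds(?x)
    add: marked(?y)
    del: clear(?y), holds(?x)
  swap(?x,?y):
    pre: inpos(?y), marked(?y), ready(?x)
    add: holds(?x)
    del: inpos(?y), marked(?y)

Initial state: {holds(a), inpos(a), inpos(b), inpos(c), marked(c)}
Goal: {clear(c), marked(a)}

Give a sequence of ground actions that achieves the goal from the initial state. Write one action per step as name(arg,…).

push(a,a); grab(c,a)

1. push(a,a)  →  {inpos(a), inpos(b), inpos(c), marked(a), marked(c), ready(a)}
2. grab(c,a)  →  {clear(c), inpos(a), inpos(b), marked(a), marked(c), ready(a)}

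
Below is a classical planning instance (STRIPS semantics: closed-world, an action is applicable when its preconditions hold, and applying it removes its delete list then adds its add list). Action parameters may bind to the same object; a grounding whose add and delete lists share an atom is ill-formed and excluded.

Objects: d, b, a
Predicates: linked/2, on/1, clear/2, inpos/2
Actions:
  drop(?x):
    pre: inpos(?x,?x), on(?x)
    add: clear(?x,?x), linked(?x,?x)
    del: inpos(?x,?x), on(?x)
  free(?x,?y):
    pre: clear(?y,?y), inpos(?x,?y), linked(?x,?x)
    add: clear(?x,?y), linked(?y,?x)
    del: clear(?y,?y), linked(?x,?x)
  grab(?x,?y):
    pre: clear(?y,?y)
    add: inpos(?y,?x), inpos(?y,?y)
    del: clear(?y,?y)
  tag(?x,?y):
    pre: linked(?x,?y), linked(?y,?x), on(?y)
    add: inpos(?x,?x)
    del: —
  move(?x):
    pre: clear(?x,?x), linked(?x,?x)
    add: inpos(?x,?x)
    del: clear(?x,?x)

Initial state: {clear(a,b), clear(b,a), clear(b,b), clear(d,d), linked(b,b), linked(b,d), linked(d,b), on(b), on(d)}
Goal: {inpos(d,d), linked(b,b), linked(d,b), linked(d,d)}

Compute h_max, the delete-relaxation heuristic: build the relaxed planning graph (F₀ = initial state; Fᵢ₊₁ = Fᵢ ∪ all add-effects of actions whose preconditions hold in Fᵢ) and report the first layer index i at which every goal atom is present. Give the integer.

F0 = init (9 atoms)
F1 = F0 ∪ {inpos(b,a), inpos(b,b), inpos(b,d), inpos(d,a), inpos(d,b), inpos(d,d)}  (15 atoms)
F2 = F1 ∪ {clear(b,d), linked(d,d)}  (17 atoms)
goal ⊆ F2  ⇒  h_max = 2

2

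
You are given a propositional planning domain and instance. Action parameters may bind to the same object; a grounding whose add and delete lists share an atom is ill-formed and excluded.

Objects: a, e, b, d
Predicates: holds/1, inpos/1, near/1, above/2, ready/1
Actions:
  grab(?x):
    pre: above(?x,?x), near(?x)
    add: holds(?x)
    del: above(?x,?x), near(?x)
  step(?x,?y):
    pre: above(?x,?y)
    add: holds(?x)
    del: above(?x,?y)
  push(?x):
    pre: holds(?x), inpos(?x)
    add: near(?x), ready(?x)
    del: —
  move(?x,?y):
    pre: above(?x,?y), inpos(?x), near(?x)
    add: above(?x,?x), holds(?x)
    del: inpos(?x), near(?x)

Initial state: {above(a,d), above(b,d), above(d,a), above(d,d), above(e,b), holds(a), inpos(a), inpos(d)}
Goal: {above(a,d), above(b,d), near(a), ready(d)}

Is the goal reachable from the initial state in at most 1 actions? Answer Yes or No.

1. step(d,a)  →  {above(a,d), above(b,d), above(d,d), above(e,b), holds(a), holds(d), inpos(a), inpos(d)}
2. push(a)  →  {above(a,d), above(b,d), above(d,d), above(e,b), holds(a), holds(d), inpos(a), inpos(d), near(a), ready(a)}
3. push(d)  →  {above(a,d), above(b,d), above(d,d), above(e,b), holds(a), holds(d), inpos(a), inpos(d), near(a), near(d), ready(a), ready(d)}
optimal plan length = 3; 3 > 1

No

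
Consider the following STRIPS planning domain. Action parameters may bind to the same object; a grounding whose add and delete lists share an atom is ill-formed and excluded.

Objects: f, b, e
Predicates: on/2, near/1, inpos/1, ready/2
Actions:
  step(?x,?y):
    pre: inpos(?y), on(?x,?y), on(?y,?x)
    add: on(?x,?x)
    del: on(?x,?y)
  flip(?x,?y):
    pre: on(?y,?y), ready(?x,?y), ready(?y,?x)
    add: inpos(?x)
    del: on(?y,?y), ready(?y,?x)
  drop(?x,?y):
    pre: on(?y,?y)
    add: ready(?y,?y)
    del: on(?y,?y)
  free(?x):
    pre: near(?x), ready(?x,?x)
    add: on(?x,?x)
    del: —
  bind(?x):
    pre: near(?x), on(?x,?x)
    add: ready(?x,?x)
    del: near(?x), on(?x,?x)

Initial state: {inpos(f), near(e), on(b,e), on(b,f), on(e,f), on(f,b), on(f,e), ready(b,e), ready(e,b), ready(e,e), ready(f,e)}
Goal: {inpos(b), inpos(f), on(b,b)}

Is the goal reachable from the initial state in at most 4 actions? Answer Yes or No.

1. step(b,f)  →  {inpos(f), near(e), on(b,b), on(b,e), on(e,f), on(f,b), on(f,e), ready(b,e), ready(e,b), ready(e,e), ready(f,e)}
2. step(e,f)  →  {inpos(f), near(e), on(b,b), on(b,e), on(e,e), on(f,b), on(f,e), ready(b,e), ready(e,b), ready(e,e), ready(f,e)}
3. flip(b,e)  →  {inpos(b), inpos(f), near(e), on(b,b), on(b,e), on(f,b), on(f,e), ready(b,e), ready(e,e), ready(f,e)}
optimal plan length = 3; 3 ≤ 4

Yes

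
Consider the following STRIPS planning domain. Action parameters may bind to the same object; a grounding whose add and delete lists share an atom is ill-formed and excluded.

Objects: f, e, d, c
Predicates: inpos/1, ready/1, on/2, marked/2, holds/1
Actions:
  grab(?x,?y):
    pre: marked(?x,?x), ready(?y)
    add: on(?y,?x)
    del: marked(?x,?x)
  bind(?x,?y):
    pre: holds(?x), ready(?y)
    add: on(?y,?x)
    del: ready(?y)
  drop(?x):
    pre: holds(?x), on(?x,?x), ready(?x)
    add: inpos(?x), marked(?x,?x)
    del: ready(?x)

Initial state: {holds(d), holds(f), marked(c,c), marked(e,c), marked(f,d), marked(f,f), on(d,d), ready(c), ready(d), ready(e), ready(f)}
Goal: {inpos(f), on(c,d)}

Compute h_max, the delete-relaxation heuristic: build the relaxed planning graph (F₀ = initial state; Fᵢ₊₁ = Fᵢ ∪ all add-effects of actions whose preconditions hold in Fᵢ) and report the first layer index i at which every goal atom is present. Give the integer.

2

F0 = init (11 atoms)
F1 = F0 ∪ {inpos(d), marked(d,d), on(c,c), on(c,d), on(c,f), on(d,c), on(d,f), on(e,c), on(e,d), on(e,f), on(f,c), on(f,d), on(f,f)}  (24 atoms)
F2 = F1 ∪ {inpos(f)}  (25 atoms)
goal ⊆ F2  ⇒  h_max = 2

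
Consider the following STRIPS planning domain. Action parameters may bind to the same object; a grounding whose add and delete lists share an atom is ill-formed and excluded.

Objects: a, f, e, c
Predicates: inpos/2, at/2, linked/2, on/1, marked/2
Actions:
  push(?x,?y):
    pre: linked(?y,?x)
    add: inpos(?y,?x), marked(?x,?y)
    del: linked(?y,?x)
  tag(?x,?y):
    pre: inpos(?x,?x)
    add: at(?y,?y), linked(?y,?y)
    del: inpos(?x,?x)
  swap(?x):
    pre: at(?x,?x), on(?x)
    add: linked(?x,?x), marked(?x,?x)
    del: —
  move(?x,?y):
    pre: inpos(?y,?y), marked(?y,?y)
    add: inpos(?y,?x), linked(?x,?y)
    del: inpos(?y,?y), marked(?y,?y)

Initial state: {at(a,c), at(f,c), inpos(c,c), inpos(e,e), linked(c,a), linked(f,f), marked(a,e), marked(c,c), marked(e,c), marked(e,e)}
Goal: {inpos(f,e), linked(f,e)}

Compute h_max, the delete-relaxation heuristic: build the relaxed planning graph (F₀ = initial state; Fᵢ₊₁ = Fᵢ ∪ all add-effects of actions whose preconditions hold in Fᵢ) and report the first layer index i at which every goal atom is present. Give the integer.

2

F0 = init (10 atoms)
F1 = F0 ∪ {at(a,a), at(c,c), at(e,e), at(f,f), inpos(c,a), inpos(c,e), inpos(c,f), inpos(e,a), inpos(e,c), inpos(e,f), inpos(f,f), linked(a,a), linked(a,c), linked(a,e), linked(c,c), linked(c,e), linked(e,c), linked(e,e), linked(f,c), linked(f,e), marked(a,c), marked(f,f)}  (32 atoms)
F2 = F1 ∪ {inpos(a,a), inpos(a,c), inpos(a,e), inpos(f,a), inpos(f,c), inpos(f,e), linked(a,f), linked(c,f), linked(e,f), marked(a,a), marked(c,a), marked(c,e), marked(c,f), marked(e,a), marked(e,f)}  (47 atoms)
goal ⊆ F2  ⇒  h_max = 2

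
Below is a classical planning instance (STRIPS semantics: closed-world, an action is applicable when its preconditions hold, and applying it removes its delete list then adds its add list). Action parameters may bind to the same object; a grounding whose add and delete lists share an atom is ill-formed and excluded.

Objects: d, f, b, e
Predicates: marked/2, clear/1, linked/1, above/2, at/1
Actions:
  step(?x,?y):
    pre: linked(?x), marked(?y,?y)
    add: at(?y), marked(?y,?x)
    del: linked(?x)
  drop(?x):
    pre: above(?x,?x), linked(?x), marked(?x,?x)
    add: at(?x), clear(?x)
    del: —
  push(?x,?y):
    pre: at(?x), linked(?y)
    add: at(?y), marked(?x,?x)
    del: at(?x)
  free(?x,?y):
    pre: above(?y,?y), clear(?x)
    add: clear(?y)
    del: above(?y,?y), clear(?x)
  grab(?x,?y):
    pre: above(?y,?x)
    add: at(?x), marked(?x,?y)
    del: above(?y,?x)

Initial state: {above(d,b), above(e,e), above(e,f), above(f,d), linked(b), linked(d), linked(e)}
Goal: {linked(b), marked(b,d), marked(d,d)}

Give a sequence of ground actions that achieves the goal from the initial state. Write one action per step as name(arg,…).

1. grab(d,f)  →  {above(d,b), above(e,e), above(e,f), at(d), linked(b), linked(d), linked(e), marked(d,f)}
2. push(d,b)  →  {above(d,b), above(e,e), above(e,f), at(b), linked(b), linked(d), linked(e), marked(d,d), marked(d,f)}
3. grab(b,d)  →  {above(e,e), above(e,f), at(b), linked(b), linked(d), linked(e), marked(b,d), marked(d,d), marked(d,f)}

grab(d,f); push(d,b); grab(b,d)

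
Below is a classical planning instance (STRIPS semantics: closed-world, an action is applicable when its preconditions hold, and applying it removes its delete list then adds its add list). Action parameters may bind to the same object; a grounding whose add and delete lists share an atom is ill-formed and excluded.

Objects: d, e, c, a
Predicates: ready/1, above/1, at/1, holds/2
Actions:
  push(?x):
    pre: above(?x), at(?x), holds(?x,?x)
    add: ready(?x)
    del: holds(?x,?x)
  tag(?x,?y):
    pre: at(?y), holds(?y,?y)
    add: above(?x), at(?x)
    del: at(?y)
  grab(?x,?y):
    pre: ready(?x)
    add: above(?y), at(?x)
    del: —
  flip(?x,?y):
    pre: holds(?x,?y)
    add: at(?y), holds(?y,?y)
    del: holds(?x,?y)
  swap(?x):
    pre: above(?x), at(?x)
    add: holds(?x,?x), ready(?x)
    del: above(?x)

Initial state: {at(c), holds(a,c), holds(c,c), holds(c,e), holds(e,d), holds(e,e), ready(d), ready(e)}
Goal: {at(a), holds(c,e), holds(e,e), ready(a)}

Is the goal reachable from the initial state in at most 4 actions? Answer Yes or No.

1. tag(a,c)  →  {above(a), at(a), holds(a,c), holds(c,c), holds(c,e), holds(e,d), holds(e,e), ready(d), ready(e)}
2. swap(a)  →  {at(a), holds(a,a), holds(a,c), holds(c,c), holds(c,e), holds(e,d), holds(e,e), ready(a), ready(d), ready(e)}
optimal plan length = 2; 2 ≤ 4

Yes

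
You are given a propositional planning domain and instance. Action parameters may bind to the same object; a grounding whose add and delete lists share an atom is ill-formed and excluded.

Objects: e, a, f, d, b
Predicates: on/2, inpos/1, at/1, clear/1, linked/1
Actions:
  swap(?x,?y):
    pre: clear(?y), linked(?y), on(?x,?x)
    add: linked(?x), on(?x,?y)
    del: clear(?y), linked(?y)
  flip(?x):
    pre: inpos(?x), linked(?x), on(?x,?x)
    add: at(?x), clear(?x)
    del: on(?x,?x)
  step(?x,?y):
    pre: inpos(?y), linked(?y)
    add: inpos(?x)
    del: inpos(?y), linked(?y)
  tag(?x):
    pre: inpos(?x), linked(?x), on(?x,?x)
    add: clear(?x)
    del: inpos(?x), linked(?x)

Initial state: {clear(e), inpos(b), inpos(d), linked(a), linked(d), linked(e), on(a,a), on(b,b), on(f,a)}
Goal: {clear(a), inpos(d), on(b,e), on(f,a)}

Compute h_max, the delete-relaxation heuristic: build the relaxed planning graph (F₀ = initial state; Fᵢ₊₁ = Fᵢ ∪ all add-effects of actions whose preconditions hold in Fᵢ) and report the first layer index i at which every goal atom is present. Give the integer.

2

F0 = init (9 atoms)
F1 = F0 ∪ {inpos(a), inpos(e), inpos(f), linked(b), on(a,e), on(b,e)}  (15 atoms)
F2 = F1 ∪ {at(a), at(b), clear(a), clear(b)}  (19 atoms)
goal ⊆ F2  ⇒  h_max = 2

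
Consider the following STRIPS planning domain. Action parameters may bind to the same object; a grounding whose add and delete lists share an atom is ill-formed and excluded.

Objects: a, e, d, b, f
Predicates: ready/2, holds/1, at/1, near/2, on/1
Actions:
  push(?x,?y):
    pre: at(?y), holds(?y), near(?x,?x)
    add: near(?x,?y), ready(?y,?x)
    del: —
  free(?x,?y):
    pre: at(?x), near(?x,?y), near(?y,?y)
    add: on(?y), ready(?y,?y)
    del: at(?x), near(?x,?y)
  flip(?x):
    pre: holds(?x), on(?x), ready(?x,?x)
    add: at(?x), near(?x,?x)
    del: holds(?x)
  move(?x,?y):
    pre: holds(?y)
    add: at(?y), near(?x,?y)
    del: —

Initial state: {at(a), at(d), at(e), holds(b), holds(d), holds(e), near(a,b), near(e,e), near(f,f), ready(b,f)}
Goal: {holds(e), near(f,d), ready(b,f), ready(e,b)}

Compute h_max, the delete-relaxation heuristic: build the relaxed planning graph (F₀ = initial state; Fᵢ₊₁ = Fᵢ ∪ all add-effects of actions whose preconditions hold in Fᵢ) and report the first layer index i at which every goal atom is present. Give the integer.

2

F0 = init (10 atoms)
F1 = F0 ∪ {at(b), near(a,d), near(a,e), near(b,b), near(b,d), near(b,e), near(d,b), near(d,d), near(d,e), near(e,b), near(e,d), near(f,b), near(f,d), near(f,e), on(e), ready(d,e), ready(d,f), ready(e,e), ready(e,f)}  (29 atoms)
F2 = F1 ∪ {on(b), on(d), ready(b,b), ready(b,d), ready(b,e), ready(d,b), ready(d,d), ready(e,b), ready(e,d)}  (38 atoms)
goal ⊆ F2  ⇒  h_max = 2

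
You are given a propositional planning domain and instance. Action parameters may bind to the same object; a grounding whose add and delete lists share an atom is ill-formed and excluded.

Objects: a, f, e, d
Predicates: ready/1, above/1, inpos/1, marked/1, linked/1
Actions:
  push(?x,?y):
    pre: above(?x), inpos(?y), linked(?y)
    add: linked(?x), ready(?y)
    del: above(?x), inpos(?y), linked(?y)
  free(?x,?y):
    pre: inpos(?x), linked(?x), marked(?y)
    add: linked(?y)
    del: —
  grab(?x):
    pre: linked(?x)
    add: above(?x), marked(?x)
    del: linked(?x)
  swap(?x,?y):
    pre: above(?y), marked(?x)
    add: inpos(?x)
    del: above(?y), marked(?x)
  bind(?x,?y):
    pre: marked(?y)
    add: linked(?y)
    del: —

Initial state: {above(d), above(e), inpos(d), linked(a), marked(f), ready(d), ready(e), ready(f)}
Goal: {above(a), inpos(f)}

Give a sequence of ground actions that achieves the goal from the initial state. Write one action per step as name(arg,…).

grab(a); swap(f,e)

1. grab(a)  →  {above(a), above(d), above(e), inpos(d), marked(a), marked(f), ready(d), ready(e), ready(f)}
2. swap(f,e)  →  {above(a), above(d), inpos(d), inpos(f), marked(a), ready(d), ready(e), ready(f)}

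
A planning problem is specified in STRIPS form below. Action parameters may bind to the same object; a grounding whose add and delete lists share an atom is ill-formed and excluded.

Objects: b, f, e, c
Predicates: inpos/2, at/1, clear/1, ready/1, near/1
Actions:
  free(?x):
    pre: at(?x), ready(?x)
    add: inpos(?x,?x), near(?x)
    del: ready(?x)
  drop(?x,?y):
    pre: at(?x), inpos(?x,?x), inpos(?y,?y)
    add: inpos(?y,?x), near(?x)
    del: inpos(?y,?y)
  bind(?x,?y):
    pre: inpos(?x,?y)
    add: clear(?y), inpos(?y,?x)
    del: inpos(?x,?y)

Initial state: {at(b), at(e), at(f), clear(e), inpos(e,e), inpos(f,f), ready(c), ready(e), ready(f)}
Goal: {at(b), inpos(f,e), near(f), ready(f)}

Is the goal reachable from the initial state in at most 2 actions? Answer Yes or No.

1. drop(f,e)  →  {at(b), at(e), at(f), clear(e), inpos(e,f), inpos(f,f), near(f), ready(c), ready(e), ready(f)}
2. bind(e,f)  →  {at(b), at(e), at(f), clear(e), clear(f), inpos(f,e), inpos(f,f), near(f), ready(c), ready(e), ready(f)}
optimal plan length = 2; 2 ≤ 2

Yes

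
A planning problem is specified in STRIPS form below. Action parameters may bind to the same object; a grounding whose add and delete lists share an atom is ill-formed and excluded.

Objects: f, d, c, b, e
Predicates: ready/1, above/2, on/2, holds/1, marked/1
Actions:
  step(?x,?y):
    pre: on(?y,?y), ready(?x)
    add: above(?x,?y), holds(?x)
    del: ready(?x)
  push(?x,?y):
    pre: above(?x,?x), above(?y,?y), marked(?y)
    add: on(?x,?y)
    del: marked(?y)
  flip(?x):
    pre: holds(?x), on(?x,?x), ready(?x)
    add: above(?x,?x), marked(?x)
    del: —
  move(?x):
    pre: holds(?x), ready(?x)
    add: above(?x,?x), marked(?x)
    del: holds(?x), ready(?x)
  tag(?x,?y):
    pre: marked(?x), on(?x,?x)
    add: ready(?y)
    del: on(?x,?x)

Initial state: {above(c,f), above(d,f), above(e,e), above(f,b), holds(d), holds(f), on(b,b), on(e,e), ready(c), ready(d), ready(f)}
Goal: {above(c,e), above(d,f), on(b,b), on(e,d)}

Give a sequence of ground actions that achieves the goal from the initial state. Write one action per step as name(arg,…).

step(c,e); move(d); push(e,d)

1. step(c,e)  →  {above(c,e), above(c,f), above(d,f), above(e,e), above(f,b), holds(c), holds(d), holds(f), on(b,b), on(e,e), ready(d), ready(f)}
2. move(d)  →  {above(c,e), above(c,f), above(d,d), above(d,f), above(e,e), above(f,b), holds(c), holds(f), marked(d), on(b,b), on(e,e), ready(f)}
3. push(e,d)  →  {above(c,e), above(c,f), above(d,d), above(d,f), above(e,e), above(f,b), holds(c), holds(f), on(b,b), on(e,d), on(e,e), ready(f)}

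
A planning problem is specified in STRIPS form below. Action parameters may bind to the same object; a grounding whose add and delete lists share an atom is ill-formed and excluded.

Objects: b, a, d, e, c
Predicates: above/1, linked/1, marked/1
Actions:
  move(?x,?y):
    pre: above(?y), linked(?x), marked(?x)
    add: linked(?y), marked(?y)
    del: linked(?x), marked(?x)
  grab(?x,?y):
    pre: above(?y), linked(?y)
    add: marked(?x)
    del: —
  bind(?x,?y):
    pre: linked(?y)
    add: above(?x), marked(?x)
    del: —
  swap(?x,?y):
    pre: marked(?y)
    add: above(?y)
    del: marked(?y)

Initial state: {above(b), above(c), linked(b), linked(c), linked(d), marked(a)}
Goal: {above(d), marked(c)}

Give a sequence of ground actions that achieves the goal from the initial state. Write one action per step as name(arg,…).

1. grab(c,b)  →  {above(b), above(c), linked(b), linked(c), linked(d), marked(a), marked(c)}
2. bind(d,b)  →  {above(b), above(c), above(d), linked(b), linked(c), linked(d), marked(a), marked(c), marked(d)}

grab(c,b); bind(d,b)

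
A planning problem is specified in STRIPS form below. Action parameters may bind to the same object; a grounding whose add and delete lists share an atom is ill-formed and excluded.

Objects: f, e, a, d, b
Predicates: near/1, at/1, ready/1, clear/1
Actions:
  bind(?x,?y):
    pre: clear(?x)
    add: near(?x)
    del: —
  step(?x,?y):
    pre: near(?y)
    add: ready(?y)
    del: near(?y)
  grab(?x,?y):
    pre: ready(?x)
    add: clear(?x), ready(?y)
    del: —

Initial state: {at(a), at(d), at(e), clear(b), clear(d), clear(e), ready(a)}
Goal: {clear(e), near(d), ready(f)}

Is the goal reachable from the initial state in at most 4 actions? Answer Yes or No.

Yes

1. bind(d,f)  →  {at(a), at(d), at(e), clear(b), clear(d), clear(e), near(d), ready(a)}
2. grab(a,f)  →  {at(a), at(d), at(e), clear(a), clear(b), clear(d), clear(e), near(d), ready(a), ready(f)}
optimal plan length = 2; 2 ≤ 4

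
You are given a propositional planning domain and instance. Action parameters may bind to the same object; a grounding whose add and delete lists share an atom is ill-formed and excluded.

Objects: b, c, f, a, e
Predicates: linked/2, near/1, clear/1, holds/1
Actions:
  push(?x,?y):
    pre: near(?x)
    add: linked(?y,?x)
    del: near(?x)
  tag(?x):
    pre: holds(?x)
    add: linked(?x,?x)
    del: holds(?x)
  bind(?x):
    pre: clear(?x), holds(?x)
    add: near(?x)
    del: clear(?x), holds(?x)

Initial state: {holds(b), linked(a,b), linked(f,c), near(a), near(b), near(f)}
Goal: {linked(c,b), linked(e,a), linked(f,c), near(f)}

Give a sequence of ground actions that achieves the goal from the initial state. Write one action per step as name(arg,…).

1. push(b,c)  →  {holds(b), linked(a,b), linked(c,b), linked(f,c), near(a), near(f)}
2. push(a,e)  →  {holds(b), linked(a,b), linked(c,b), linked(e,a), linked(f,c), near(f)}

push(b,c); push(a,e)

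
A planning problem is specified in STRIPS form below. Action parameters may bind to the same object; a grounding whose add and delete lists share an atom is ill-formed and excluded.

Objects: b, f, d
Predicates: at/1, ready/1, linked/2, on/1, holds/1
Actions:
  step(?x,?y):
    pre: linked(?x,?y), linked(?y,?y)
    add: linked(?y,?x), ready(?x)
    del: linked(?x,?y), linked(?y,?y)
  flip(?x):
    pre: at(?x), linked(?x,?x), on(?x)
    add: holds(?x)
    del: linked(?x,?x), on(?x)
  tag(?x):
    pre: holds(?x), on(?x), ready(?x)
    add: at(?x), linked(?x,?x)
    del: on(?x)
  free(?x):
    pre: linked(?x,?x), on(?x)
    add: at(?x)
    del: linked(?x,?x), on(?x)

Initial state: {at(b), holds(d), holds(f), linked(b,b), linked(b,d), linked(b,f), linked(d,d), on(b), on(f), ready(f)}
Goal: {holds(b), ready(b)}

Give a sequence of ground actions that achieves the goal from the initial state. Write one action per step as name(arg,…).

1. step(b,d)  →  {at(b), holds(d), holds(f), linked(b,b), linked(b,f), linked(d,b), on(b), on(f), ready(b), ready(f)}
2. flip(b)  →  {at(b), holds(b), holds(d), holds(f), linked(b,f), linked(d,b), on(f), ready(b), ready(f)}

step(b,d); flip(b)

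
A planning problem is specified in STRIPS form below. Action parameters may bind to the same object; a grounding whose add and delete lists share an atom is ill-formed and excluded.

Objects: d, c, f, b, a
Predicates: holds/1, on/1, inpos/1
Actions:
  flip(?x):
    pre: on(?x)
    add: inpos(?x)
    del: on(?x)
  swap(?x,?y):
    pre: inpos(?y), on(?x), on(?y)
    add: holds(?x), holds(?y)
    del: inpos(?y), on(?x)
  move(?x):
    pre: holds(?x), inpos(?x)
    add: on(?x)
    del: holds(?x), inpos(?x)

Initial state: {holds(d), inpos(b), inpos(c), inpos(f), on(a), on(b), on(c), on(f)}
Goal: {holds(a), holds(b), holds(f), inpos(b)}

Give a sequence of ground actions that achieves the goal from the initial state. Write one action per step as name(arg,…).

1. swap(b,c)  →  {holds(b), holds(c), holds(d), inpos(b), inpos(f), on(a), on(c), on(f)}
2. swap(a,f)  →  {holds(a), holds(b), holds(c), holds(d), holds(f), inpos(b), on(c), on(f)}

swap(b,c); swap(a,f)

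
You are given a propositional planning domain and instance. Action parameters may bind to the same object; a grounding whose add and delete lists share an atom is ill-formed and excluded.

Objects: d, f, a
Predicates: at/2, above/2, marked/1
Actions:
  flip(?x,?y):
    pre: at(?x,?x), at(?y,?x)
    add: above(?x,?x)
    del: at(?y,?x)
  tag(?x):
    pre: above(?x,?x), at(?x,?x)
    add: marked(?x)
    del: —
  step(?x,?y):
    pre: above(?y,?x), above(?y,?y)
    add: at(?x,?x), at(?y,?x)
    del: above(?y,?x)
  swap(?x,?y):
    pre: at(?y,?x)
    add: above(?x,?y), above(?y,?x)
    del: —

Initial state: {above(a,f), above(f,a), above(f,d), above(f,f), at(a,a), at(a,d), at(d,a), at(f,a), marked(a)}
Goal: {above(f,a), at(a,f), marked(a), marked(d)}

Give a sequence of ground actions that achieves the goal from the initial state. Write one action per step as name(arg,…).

1. flip(a,d)  →  {above(a,a), above(a,f), above(f,a), above(f,d), above(f,f), at(a,a), at(a,d), at(f,a), marked(a)}
2. step(d,f)  →  {above(a,a), above(a,f), above(f,a), above(f,f), at(a,a), at(a,d), at(d,d), at(f,a), at(f,d), marked(a)}
3. flip(d,f)  →  {above(a,a), above(a,f), above(d,d), above(f,a), above(f,f), at(a,a), at(a,d), at(d,d), at(f,a), marked(a)}
4. tag(d)  →  {above(a,a), above(a,f), above(d,d), above(f,a), above(f,f), at(a,a), at(a,d), at(d,d), at(f,a), marked(a), marked(d)}
5. step(f,a)  →  {above(a,a), above(d,d), above(f,a), above(f,f), at(a,a), at(a,d), at(a,f), at(d,d), at(f,a), at(f,f), marked(a), marked(d)}

flip(a,d); step(d,f); flip(d,f); tag(d); step(f,a)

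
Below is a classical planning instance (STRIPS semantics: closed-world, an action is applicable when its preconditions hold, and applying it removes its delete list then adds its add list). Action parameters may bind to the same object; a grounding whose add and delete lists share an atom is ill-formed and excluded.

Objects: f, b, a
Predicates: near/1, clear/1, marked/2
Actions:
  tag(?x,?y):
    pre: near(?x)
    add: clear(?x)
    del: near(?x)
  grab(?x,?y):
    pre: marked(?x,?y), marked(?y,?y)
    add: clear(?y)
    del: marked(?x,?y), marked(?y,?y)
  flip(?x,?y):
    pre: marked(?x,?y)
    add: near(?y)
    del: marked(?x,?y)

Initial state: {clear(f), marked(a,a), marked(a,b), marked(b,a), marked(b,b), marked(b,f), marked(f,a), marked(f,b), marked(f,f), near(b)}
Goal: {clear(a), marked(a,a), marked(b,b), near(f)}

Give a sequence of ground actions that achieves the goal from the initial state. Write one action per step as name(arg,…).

flip(f,f); flip(f,a); tag(a,f)

1. flip(f,f)  →  {clear(f), marked(a,a), marked(a,b), marked(b,a), marked(b,b), marked(b,f), marked(f,a), marked(f,b), near(b), near(f)}
2. flip(f,a)  →  {clear(f), marked(a,a), marked(a,b), marked(b,a), marked(b,b), marked(b,f), marked(f,b), near(a), near(b), near(f)}
3. tag(a,f)  →  {clear(a), clear(f), marked(a,a), marked(a,b), marked(b,a), marked(b,b), marked(b,f), marked(f,b), near(b), near(f)}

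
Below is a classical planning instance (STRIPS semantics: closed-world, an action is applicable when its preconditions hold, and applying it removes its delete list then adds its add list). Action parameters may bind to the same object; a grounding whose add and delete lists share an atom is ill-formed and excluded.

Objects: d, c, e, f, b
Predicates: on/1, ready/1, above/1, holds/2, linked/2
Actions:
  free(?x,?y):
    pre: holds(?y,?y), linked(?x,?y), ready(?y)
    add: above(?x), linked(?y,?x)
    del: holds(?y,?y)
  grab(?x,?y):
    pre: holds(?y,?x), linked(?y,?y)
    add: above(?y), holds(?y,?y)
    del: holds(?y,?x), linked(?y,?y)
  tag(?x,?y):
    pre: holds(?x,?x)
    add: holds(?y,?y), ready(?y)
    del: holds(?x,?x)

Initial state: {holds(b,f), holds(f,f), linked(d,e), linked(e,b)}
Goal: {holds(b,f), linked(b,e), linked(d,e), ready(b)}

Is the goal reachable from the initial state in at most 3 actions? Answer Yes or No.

1. tag(f,b)  →  {holds(b,b), holds(b,f), linked(d,e), linked(e,b), ready(b)}
2. free(e,b)  →  {above(e), holds(b,f), linked(b,e), linked(d,e), linked(e,b), ready(b)}
optimal plan length = 2; 2 ≤ 3

Yes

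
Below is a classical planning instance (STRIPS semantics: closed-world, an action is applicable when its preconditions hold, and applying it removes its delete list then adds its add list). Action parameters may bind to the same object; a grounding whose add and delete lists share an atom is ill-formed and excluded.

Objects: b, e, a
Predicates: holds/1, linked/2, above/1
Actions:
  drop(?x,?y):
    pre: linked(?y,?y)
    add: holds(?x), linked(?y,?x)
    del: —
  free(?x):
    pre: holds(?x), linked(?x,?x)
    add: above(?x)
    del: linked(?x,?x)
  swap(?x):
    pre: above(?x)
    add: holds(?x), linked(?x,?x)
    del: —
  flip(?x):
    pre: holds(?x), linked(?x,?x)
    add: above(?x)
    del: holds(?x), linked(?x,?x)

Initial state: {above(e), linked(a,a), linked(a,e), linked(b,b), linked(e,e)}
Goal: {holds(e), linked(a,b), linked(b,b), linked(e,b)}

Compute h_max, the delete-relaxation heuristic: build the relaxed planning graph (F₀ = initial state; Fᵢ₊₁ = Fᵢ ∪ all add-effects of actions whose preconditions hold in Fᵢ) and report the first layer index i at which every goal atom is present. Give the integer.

F0 = init (5 atoms)
F1 = F0 ∪ {holds(a), holds(b), holds(e), linked(a,b), linked(b,a), linked(b,e), linked(e,a), linked(e,b)}  (13 atoms)
goal ⊆ F1  ⇒  h_max = 1

1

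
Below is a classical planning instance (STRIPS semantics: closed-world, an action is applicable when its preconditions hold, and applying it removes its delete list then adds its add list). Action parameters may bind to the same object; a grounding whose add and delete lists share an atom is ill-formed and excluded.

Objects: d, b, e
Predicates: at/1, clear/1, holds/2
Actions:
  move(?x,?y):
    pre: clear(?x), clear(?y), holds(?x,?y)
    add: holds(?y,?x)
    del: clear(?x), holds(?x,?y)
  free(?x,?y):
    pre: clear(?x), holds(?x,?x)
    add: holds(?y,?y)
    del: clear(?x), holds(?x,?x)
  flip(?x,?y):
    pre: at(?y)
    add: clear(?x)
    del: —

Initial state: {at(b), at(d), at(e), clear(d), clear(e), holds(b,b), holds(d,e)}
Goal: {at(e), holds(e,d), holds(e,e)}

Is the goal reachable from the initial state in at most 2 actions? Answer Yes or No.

1. move(d,e)  →  {at(b), at(d), at(e), clear(e), holds(b,b), holds(e,d)}
2. flip(b,d)  →  {at(b), at(d), at(e), clear(b), clear(e), holds(b,b), holds(e,d)}
3. free(b,e)  →  {at(b), at(d), at(e), clear(e), holds(e,d), holds(e,e)}
optimal plan length = 3; 3 > 2

No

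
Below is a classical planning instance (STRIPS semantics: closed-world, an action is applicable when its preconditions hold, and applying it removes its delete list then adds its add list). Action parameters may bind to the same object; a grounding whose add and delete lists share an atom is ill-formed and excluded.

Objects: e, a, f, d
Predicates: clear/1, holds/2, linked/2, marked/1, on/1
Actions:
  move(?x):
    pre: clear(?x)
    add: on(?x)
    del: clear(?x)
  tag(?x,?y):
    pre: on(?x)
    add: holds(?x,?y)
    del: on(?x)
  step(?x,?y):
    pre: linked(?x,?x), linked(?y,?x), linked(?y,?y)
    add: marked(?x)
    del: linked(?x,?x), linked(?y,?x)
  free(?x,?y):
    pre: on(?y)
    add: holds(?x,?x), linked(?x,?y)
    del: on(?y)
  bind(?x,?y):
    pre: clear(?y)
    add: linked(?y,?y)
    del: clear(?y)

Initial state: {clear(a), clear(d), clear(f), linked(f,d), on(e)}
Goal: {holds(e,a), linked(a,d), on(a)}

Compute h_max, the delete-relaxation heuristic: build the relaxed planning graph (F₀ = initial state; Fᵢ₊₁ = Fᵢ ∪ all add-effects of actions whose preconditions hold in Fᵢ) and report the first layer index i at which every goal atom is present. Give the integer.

2

F0 = init (5 atoms)
F1 = F0 ∪ {holds(a,a), holds(d,d), holds(e,a), holds(e,d), holds(e,e), holds(e,f), holds(f,f), linked(a,a), linked(a,e), linked(d,d), linked(d,e), linked(e,e), linked(f,e), linked(f,f), on(a), on(d), on(f)}  (22 atoms)
F2 = F1 ∪ {holds(a,d), holds(a,e), holds(a,f), holds(d,a), holds(d,e), holds(d,f), holds(f,a), holds(f,d), holds(f,e), linked(a,d), linked(a,f), linked(d,a), linked(d,f), linked(e,a), linked(e,d), linked(e,f), linked(f,a), marked(a), marked(d), marked(e), marked(f)}  (43 atoms)
goal ⊆ F2  ⇒  h_max = 2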